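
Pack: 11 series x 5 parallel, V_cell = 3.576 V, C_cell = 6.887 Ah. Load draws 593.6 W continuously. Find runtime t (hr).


Step 1: E_pack = Ns * V_cell * Np * C_cell = 11 * 3.576 * 5 * 6.887 = 1354.5 Wh
Step 2: t = E_pack / P = 1354.5 / 593.6 = 2.282 hr

2.282 hr


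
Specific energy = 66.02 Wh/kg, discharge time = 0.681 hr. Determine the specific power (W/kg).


Specific power = 66.02 Wh/kg / 0.681 hr = 96.95 W/kg

96.95 W/kg


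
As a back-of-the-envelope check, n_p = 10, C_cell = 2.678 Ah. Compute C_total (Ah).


Parallel capacities add: 10 * 2.678 Ah = 26.78 Ah

26.78 Ah


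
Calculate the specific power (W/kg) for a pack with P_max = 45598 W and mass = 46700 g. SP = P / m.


Convert: m = 46700 g = 46.7 kg
SP = P / m = 45598 / 46.7 = 976.4 W/kg

976.4 W/kg


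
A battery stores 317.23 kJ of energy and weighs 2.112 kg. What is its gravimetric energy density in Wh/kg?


Convert: E = 317.23 kJ = 88.119 Wh
ED = E / m = 88.119 / 2.112 = 41.72 Wh/kg

41.72 Wh/kg


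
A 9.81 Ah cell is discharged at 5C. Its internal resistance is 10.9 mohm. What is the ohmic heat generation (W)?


Convert: R = 10.9 mohm = 0.0109 ohm
Step 1: I = C_rate * capacity = 5 * 9.81 = 49.05 A
Step 2: Q = I^2 * R = 49.05^2 * 0.0109 = 2405.9 * 0.0109 = 26.22 W

26.22 W


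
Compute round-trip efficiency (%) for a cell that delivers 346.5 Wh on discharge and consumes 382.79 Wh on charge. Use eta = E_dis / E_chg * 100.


Round-trip efficiency = 346.5/382.79 * 100% = 90.52%

90.52%


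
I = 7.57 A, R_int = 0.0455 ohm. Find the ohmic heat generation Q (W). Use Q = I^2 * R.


I^2 = 57.305
Q = 57.305 * 0.0455 = 2.607 W

2.607 W


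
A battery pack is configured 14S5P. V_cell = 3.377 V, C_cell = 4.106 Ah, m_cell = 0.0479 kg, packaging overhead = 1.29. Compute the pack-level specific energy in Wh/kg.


Step 1: V_pack = 14 * 3.377 = 47.278 V
Step 2: C_pack = 5 * 4.106 = 20.53 Ah
Step 3: E_pack = V_pack * C_pack = 47.278 * 20.53 = 970.62 Wh
Step 4: m_pack = 14 * 5 * 0.0479 * 1.29 = 4.3254 kg
Step 5: ED = E_pack / m_pack = 970.62 / 4.3254 = 224.4 Wh/kg

224.4 Wh/kg


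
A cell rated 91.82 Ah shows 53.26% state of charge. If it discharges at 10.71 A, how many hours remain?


Step 1: remaining = SOC/100 * C_total = 53.26/100 * 91.82 = 48.903 Ah
Step 2: t = remaining / I = 48.903 / 10.71 = 4.566 hr

4.566 hr


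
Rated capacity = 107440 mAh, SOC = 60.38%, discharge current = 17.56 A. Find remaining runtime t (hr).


Convert: C_total = 107440 mAh = 107.44 Ah
Step 1: remaining = SOC/100 * C_total = 60.38/100 * 107.44 = 64.872 Ah
Step 2: t = remaining / I = 64.872 / 17.56 = 3.694 hr

3.694 hr


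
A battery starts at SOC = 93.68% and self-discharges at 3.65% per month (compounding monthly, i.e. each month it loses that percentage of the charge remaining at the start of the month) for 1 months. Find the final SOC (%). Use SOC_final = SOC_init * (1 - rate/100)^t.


decay = (1 - 3.65/100)^1 = 0.9635
SOC_final = 93.68 * 0.9635 = 90.26%

90.26%


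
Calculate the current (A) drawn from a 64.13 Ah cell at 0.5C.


I = C_rate * capacity = 0.5 * 64.13 = 32.065 A

32.065 A


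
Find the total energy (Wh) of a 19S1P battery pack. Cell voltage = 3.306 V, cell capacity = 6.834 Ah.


V_pack = 19 * 3.306 = 62.814 V
C_pack = 1 * 6.834 = 6.834 Ah
E = V_pack * C_pack = 62.814 * 6.834 = 429.3 Wh

429.3 Wh


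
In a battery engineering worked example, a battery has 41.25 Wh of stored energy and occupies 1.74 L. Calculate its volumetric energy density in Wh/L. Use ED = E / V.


Volumetric ED = 41.25 Wh / 1.74 L = 23.71 Wh/L

23.71 Wh/L


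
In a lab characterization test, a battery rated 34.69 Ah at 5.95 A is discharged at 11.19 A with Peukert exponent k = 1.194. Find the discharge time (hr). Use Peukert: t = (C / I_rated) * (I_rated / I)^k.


t_rated = C / I_rated = 34.69 / 5.95 = 5.8303 hr
(I_rated/I)^k = (0.53172)^1.194 = 0.4704
t = t_rated * (I_rated/I)^k = 5.8303 * 0.4704 = 2.743 hr

2.743 hr


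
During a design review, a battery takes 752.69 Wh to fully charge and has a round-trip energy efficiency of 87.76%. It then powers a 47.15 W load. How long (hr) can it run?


Step 1: E_discharge = eta/100 * E_charge = 87.76/100 * 752.69 = 660.56 Wh
Step 2: t = E_discharge / P = 660.56 / 47.15 = 14.01 hr

14.01 hr


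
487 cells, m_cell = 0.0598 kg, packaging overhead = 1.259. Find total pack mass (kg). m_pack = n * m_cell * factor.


Cell mass sum = 487 * 0.0598 = 29.123 kg
With overhead 1.259: m_pack = 29.123 * 1.259 = 36.67 kg

36.67 kg


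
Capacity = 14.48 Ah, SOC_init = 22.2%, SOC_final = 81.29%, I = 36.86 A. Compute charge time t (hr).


Step 1: dSOC = 81.29% - 22.2% = 59.09%
Step 2: delta_Ah = 14.48 * 59.09 / 100 = 8.5562 Ah
Step 3: t = 8.5562 / 36.86 = 0.2321 hr

0.2321 hr


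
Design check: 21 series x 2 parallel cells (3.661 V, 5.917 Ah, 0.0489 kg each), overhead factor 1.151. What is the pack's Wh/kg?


Step 1: V_pack = 21 * 3.661 = 76.881 V
Step 2: C_pack = 2 * 5.917 = 11.834 Ah
Step 3: E_pack = V_pack * C_pack = 76.881 * 11.834 = 909.81 Wh
Step 4: m_pack = 21 * 2 * 0.0489 * 1.151 = 2.3639 kg
Step 5: ED = E_pack / m_pack = 909.81 / 2.3639 = 384.9 Wh/kg

384.9 Wh/kg


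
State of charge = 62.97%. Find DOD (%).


Complement of SOC: DOD = 100% - 62.97% = 37.03%

37.03%


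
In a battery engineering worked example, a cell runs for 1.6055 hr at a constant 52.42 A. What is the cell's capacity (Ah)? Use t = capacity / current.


C = I * t = 52.42 * 1.6055 = 84.16 Ah

84.16 Ah


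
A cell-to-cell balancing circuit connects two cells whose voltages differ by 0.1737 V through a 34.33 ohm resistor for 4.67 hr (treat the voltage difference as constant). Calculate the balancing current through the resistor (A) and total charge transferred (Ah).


I_bal = dV / R = 0.1737 / 34.33 = 0.0050597 A
Q = I_bal * t = 0.0050597 * 4.67 = 0.02363 Ah

I=0.0050597 A, Q=0.02363 Ah


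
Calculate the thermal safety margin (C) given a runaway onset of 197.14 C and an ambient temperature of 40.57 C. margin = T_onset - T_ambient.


margin = T_onset - T_ambient = 197.14 - 40.57 = 156.57 C

156.57 C


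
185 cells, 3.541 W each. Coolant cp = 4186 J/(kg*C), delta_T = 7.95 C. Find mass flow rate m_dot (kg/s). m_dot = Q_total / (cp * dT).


Step 1: Total heat Q = 185 * 3.541 W = 655.09 W
Step 2: denom = cp * dT = 4186 * 7.95 = 33279
Step 3: m_dot = 655.09 / 33279 = 0.01968 kg/s

0.01968 kg/s


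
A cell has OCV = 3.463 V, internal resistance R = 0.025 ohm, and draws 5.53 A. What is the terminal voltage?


IR drop = 5.53 * 0.025 = 0.13825 V
V = 3.463 - 0.13825 = 3.325 V

3.325 V


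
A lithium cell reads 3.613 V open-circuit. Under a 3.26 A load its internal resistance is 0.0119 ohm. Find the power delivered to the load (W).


Step 1: V_terminal = OCV - I*R = 3.613 - 3.26 * 0.0119 = 3.5742 V
Step 2: P_out = V_terminal * I = 3.5742 * 3.26 = 11.65 W

11.65 W


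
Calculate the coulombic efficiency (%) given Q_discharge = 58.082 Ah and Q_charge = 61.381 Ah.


Coulombic efficiency = 58.082/61.381 * 100% = 94.63%

94.63%


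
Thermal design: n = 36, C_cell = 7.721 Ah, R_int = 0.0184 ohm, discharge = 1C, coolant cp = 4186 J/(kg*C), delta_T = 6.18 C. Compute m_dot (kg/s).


Step 1: I = 1 * 7.721 = 7.721 A
Step 2: Q_cell = I^2 * R = 7.721^2 * 0.0184 = 1.0969 W
Step 3: Q_total = 36 * 1.0969 = 39.488 W
Step 4: m_dot = Q_total / (cp * dT) = 39.488 / (4186 * 6.18) = 0.001526 kg/s

0.001526 kg/s


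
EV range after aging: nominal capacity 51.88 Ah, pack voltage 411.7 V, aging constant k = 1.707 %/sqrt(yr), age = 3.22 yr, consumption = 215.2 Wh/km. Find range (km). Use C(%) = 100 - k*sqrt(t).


Step 1: capacity retention = 100 - 1.707 * sqrt(3.22) = 100 - 1.707 * 1.7944 = 96.937%
Step 2: C_now = 51.88 * 96.937/100 = 50.291 Ah
Step 3: E_pack = V * C_now = 411.7 * 50.291 = 20705 Wh
Step 4: range = E_pack / consumption = 20705 / 215.2 = 96.21 km

96.21 km


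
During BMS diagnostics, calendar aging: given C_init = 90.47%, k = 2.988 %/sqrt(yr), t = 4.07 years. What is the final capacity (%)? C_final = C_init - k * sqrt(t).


Step 1: sqrt(4.07 yr) = 2.0174
Step 2: drop = 2.988 * 2.0174 = 6.028
Step 3: C_final = 90.47 - 6.028 = 84.44%

84.44%


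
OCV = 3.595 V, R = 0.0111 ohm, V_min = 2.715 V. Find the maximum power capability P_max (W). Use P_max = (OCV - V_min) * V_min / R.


dV = OCV - V_min = 0.88 V (so I_max = dV / R)
P_max = dV * V_min / R = 0.88 * 2.715 / 0.0111 = 215.2 W

215.2 W


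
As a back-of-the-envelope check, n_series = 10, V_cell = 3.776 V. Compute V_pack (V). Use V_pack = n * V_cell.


V_pack = n * V_cell = 10 * 3.776 = 37.76 V

37.76 V


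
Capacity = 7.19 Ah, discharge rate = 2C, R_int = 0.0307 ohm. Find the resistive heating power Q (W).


Step 1: I = C_rate * capacity = 2 * 7.19 = 14.38 A
Step 2: Q = I^2 * R = 14.38^2 * 0.0307 = 206.78 * 0.0307 = 6.348 W

6.348 W


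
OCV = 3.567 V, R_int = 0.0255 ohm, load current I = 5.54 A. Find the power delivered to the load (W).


Step 1: V_terminal = OCV - I*R = 3.567 - 5.54 * 0.0255 = 3.4257 V
Step 2: P_out = V_terminal * I = 3.4257 * 5.54 = 18.98 W

18.98 W


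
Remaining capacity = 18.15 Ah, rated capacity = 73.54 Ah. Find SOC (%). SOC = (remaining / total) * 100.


SOC = (remaining / total) * 100 = (18.15 / 73.54) * 100 = 24.68%

24.68%


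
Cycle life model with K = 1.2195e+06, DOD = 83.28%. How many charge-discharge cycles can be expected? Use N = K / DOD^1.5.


Step 1: DOD^1.5 = 83.28^1.5 = 760
Step 2: N = 1.2195e+06 / 760 = 1605 cycles

1605 cycles


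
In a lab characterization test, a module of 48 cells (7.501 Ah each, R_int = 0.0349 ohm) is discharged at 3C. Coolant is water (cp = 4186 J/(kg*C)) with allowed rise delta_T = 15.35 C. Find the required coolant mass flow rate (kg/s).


Step 1: I = 3 * 7.501 = 22.503 A
Step 2: Q_cell = I^2 * R = 22.503^2 * 0.0349 = 17.673 W
Step 3: Q_total = 48 * 17.673 = 848.3 W
Step 4: m_dot = Q_total / (cp * dT) = 848.3 / (4186 * 15.35) = 0.01320 kg/s

0.01320 kg/s


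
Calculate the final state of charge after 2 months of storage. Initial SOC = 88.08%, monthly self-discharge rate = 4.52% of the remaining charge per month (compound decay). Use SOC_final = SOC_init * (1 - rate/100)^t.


Monthly retention factor = 1 - 4.52/100 = 0.9548
Over 2 months: factor^2 = 0.91164
SOC_final = 88.08 * 0.91164 = 80.30%

80.30%


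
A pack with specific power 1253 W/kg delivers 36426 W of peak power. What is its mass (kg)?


m = P / SP = 36426 / 1253 = 29.07 kg

29.07 kg


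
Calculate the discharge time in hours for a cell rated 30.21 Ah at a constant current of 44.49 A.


t = capacity / current = 30.21 / 44.49 = 0.6790 hr

0.6790 hr


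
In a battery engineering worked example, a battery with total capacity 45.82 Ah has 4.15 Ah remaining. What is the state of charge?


SOC = (remaining / total) * 100 = (4.15 / 45.82) * 100 = 9.057%

9.057%


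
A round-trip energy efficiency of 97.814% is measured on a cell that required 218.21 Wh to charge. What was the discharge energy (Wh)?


E_dis = eta/100 * E_chg = 97.814/100 * 218.21 = 213.4 Wh

213.4 Wh


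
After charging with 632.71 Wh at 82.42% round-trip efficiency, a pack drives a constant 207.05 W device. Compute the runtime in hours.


Step 1: E_discharge = eta/100 * E_charge = 82.42/100 * 632.71 = 521.48 Wh
Step 2: t = E_discharge / P = 521.48 / 207.05 = 2.519 hr

2.519 hr


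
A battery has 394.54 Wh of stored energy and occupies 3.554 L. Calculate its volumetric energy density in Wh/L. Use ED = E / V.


Volumetric ED = 394.54 Wh / 3.554 L = 111.0 Wh/L

111.0 Wh/L


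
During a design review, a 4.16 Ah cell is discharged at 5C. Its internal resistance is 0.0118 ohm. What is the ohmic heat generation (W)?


Step 1: I = C_rate * capacity = 5 * 4.16 = 20.8 A
Step 2: Q = I^2 * R = 20.8^2 * 0.0118 = 432.64 * 0.0118 = 5.105 W

5.105 W


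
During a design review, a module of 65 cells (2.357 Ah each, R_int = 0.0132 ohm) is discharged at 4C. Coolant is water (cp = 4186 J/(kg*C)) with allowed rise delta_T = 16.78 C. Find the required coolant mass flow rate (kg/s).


Step 1: I = 4 * 2.357 = 9.428 A
Step 2: Q_cell = I^2 * R = 9.428^2 * 0.0132 = 1.1733 W
Step 3: Q_total = 65 * 1.1733 = 76.265 W
Step 4: m_dot = Q_total / (cp * dT) = 76.265 / (4186 * 16.78) = 0.001086 kg/s

0.001086 kg/s


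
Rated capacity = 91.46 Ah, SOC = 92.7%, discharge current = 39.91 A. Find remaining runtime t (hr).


Step 1: remaining = SOC/100 * C_total = 92.7/100 * 91.46 = 84.783 Ah
Step 2: t = remaining / I = 84.783 / 39.91 = 2.124 hr

2.124 hr


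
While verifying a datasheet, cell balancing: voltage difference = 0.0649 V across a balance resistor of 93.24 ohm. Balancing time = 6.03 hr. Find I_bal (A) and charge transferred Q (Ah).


First, Ohm's law: I_bal = 0.0649 V / 93.24 ohm = 6.9605e-04 A
Then Q = I * t = 6.9605e-04 A * 6.03 hr = 0.004197 Ah

I=6.9605e-04 A, Q=0.004197 Ah


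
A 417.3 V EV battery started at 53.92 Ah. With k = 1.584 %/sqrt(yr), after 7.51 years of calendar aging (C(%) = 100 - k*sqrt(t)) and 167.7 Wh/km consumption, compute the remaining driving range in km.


Step 1: capacity retention = 100 - 1.584 * sqrt(7.51) = 100 - 1.584 * 2.7404 = 95.659%
Step 2: C_now = 53.92 * 95.659/100 = 51.579 Ah
Step 3: E_pack = V * C_now = 417.3 * 51.579 = 21524 Wh
Step 4: range = E_pack / consumption = 21524 / 167.7 = 128.3 km

128.3 km


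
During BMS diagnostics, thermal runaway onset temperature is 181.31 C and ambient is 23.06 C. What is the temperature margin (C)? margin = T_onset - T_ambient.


Safety margin = 181.31 C - 23.06 C = 158.25 C

158.25 C


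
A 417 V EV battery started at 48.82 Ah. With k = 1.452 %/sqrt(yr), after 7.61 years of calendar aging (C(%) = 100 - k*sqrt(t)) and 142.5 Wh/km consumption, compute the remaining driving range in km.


Step 1: capacity retention = 100 - 1.452 * sqrt(7.61) = 100 - 1.452 * 2.7586 = 95.995%
Step 2: C_now = 48.82 * 95.995/100 = 46.865 Ah
Step 3: E_pack = V * C_now = 417 * 46.865 = 19543 Wh
Step 4: range = E_pack / consumption = 19543 / 142.5 = 137.1 km

137.1 km


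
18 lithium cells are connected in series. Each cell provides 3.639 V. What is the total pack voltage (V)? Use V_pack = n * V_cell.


Series voltages add: 18 * 3.639 V = 65.502 V

65.502 V


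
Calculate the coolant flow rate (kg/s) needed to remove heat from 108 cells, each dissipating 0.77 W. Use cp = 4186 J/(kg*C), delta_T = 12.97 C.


Q_total = 108 * 0.77 = 83.16 W
m_dot = Q_total / (cp * dT) = 83.16 / (4186 * 12.97) = 0.001532 kg/s

0.001532 kg/s


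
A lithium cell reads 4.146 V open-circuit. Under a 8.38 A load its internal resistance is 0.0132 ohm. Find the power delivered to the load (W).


Step 1: V_terminal = OCV - I*R = 4.146 - 8.38 * 0.0132 = 4.0354 V
Step 2: P_out = V_terminal * I = 4.0354 * 8.38 = 33.82 W

33.82 W


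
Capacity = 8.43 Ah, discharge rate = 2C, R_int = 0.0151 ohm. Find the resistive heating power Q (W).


Step 1: I = C_rate * capacity = 2 * 8.43 = 16.86 A
Step 2: Q = I^2 * R = 16.86^2 * 0.0151 = 284.26 * 0.0151 = 4.292 W

4.292 W


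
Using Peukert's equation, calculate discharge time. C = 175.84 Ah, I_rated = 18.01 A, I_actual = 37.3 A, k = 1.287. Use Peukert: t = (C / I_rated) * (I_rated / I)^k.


t_rated = C / I_rated = 175.84 / 18.01 = 9.7635 hr
(I_rated/I)^k = (0.48284)^1.287 = 0.39179
t = t_rated * (I_rated/I)^k = 9.7635 * 0.39179 = 3.825 hr

3.825 hr


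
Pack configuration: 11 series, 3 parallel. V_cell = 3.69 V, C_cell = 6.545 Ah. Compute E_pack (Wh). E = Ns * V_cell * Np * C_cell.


E = Ns * Vcell * Np * Ccell = 11 * 3.69 * 3 * 6.545 = 797.0 Wh

797.0 Wh


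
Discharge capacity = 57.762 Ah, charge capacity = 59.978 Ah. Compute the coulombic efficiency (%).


eta_c = Q_dis / Q_chg * 100 = 57.762 / 59.978 * 100 = 96.31%

96.31%


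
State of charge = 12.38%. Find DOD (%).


Complement of SOC: DOD = 100% - 12.38% = 87.62%

87.62%


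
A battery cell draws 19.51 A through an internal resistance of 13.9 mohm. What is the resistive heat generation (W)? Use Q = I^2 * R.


Convert: R = 13.9 mohm = 0.0139 ohm
Q = I^2 * R = 19.51^2 * 0.0139 = 5.291 W

5.291 W


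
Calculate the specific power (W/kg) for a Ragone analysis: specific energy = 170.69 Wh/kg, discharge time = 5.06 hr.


Specific power = 170.69 Wh/kg / 5.06 hr = 33.73 W/kg

33.73 W/kg


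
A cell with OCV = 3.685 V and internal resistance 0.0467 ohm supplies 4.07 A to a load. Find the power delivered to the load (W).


Step 1: V_terminal = OCV - I*R = 3.685 - 4.07 * 0.0467 = 3.4949 V
Step 2: P_out = V_terminal * I = 3.4949 * 4.07 = 14.22 W

14.22 W


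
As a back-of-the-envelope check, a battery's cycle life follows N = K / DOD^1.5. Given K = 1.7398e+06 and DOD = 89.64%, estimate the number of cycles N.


DOD^1.5 = 848.7
N = K / DOD^1.5 = 1.7398e+06 / 848.7 = 2050

2050 cycles


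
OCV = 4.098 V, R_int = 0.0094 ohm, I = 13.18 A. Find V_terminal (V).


V = OCV - I*R = 4.098 - 13.18 * 0.0094 = 3.974 V

3.974 V


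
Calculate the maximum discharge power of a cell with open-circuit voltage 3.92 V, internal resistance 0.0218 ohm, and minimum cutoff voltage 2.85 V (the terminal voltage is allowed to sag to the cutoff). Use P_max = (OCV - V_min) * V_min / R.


P_max = (OCV - V_min) * V_min / R = (3.92 - 2.85) * 2.85 / 0.0218 = 1.07 * 2.85 / 0.0218 = 139.9 W

139.9 W


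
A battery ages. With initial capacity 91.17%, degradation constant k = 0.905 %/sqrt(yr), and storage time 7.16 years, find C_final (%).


sqrt(t) = sqrt(7.16) = 2.6758
C_final = 91.17 - 0.905 * 2.6758 = 88.75%

88.75%


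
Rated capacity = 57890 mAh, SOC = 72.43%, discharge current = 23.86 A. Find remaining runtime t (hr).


Convert: C_total = 57890 mAh = 57.89 Ah
Step 1: remaining = SOC/100 * C_total = 72.43/100 * 57.89 = 41.93 Ah
Step 2: t = remaining / I = 41.93 / 23.86 = 1.757 hr

1.757 hr


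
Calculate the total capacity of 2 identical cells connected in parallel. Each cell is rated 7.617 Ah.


Parallel capacities add: 2 * 7.617 Ah = 15.234 Ah

15.234 Ah


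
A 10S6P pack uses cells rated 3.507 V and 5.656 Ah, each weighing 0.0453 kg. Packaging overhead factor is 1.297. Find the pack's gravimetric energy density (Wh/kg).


Step 1: V_pack = 10 * 3.507 = 35.07 V
Step 2: C_pack = 6 * 5.656 = 33.936 Ah
Step 3: E_pack = V_pack * C_pack = 35.07 * 33.936 = 1190.1 Wh
Step 4: m_pack = 10 * 6 * 0.0453 * 1.297 = 3.5252 kg
Step 5: ED = E_pack / m_pack = 1190.1 / 3.5252 = 337.6 Wh/kg

337.6 Wh/kg


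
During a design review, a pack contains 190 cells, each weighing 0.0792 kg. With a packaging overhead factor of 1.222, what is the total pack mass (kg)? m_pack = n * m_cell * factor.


Cell mass sum = 190 * 0.0792 = 15.048 kg
With overhead 1.222: m_pack = 15.048 * 1.222 = 18.39 kg

18.39 kg


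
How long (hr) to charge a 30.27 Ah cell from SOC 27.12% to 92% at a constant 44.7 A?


Step 1: dSOC = 92% - 27.12% = 64.88%
Step 2: delta_Ah = 30.27 * 64.88 / 100 = 19.639 Ah
Step 3: t = 19.639 / 44.7 = 0.4394 hr

0.4394 hr


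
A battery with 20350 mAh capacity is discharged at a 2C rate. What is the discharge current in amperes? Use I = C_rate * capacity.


Convert: capacity = 20350 mAh = 20.35 Ah
At 2C: I = 2 * 20.35 Ah = 40.7 A

40.7 A


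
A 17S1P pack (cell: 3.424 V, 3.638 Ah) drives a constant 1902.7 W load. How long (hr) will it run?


Step 1: E_pack = Ns * V_cell * Np * C_cell = 17 * 3.424 * 1 * 3.638 = 211.76 Wh
Step 2: t = E_pack / P = 211.76 / 1902.7 = 0.1113 hr

0.1113 hr


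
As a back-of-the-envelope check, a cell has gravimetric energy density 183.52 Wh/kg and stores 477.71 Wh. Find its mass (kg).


m = E / ED = 477.71 / 183.52 = 2.603 kg

2.603 kg


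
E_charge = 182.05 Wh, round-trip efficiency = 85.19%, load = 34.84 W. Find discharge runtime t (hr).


Step 1: E_discharge = eta/100 * E_charge = 85.19/100 * 182.05 = 155.09 Wh
Step 2: t = E_discharge / P = 155.09 / 34.84 = 4.451 hr

4.451 hr


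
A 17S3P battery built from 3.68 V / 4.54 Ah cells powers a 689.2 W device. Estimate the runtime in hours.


Step 1: E_pack = Ns * V_cell * Np * C_cell = 17 * 3.68 * 3 * 4.54 = 852.07 Wh
Step 2: t = E_pack / P = 852.07 / 689.2 = 1.236 hr

1.236 hr


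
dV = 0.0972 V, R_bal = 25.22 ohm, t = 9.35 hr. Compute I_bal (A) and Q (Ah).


I_bal = dV / R = 0.0972 / 25.22 = 0.0038541 A
Q = I_bal * t = 0.0038541 * 9.35 = 0.03604 Ah

I=0.0038541 A, Q=0.03604 Ah


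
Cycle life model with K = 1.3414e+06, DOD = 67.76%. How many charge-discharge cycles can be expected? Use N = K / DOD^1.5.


Step 1: DOD^1.5 = 67.76^1.5 = 557.78
Step 2: N = 1.3414e+06 / 557.78 = 2405 cycles

2405 cycles


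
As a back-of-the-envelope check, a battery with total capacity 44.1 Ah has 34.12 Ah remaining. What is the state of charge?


SOC = (remaining / total) * 100 = (34.12 / 44.1) * 100 = 77.37%

77.37%


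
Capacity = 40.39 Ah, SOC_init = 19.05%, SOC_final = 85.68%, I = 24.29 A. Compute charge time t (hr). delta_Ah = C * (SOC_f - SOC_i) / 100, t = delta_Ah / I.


Step 1: dSOC = 85.68% - 19.05% = 66.63%
Step 2: delta_Ah = 40.39 * 66.63 / 100 = 26.912 Ah
Step 3: t = 26.912 / 24.29 = 1.108 hr

1.108 hr


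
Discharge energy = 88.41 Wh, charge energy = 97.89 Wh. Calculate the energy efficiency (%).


eta_e = E_dis / E_chg * 100 = 88.41 / 97.89 * 100 = 90.32%

90.32%


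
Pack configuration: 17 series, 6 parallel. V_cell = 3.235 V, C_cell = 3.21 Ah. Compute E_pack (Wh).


E = Ns * Vcell * Np * Ccell = 17 * 3.235 * 6 * 3.21 = 1059 Wh

1059 Wh


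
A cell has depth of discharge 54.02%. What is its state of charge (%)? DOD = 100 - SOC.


SOC = 100 - DOD = 100 - 54.02 = 45.98%

45.98%


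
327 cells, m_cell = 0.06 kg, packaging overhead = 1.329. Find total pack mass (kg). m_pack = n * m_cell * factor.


m_pack = n * m_cell * overhead = 327 * 0.06 * 1.329 = 26.07 kg

26.07 kg


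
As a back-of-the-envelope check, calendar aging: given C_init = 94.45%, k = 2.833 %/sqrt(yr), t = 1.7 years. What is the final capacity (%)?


sqrt(t) = sqrt(1.7) = 1.3038
C_final = 94.45 - 2.833 * 1.3038 = 90.76%

90.76%


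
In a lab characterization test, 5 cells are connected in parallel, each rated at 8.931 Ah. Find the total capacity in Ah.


Parallel capacities add: 5 * 8.931 Ah = 44.655 Ah

44.655 Ah


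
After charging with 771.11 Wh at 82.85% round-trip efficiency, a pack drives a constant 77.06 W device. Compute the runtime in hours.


Step 1: E_discharge = eta/100 * E_charge = 82.85/100 * 771.11 = 638.86 Wh
Step 2: t = E_discharge / P = 638.86 / 77.06 = 8.290 hr

8.290 hr


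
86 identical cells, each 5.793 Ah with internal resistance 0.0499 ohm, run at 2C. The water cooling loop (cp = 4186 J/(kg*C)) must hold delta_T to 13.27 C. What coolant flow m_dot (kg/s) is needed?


Step 1: I = 2 * 5.793 = 11.586 A
Step 2: Q_cell = I^2 * R = 11.586^2 * 0.0499 = 6.6983 W
Step 3: Q_total = 86 * 6.6983 = 576.05 W
Step 4: m_dot = Q_total / (cp * dT) = 576.05 / (4186 * 13.27) = 0.01037 kg/s

0.01037 kg/s


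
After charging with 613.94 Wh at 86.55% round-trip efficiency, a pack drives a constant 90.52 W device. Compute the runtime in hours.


Step 1: E_discharge = eta/100 * E_charge = 86.55/100 * 613.94 = 531.37 Wh
Step 2: t = E_discharge / P = 531.37 / 90.52 = 5.870 hr

5.870 hr


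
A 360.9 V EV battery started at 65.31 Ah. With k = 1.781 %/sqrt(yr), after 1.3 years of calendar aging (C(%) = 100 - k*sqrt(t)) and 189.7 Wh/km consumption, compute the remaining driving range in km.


Step 1: capacity retention = 100 - 1.781 * sqrt(1.3) = 100 - 1.781 * 1.1402 = 97.969%
Step 2: C_now = 65.31 * 97.969/100 = 63.984 Ah
Step 3: E_pack = V * C_now = 360.9 * 63.984 = 23092 Wh
Step 4: range = E_pack / consumption = 23092 / 189.7 = 121.7 km

121.7 km


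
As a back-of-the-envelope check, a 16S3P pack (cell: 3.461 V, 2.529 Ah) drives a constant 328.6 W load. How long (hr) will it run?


Step 1: E_pack = Ns * V_cell * Np * C_cell = 16 * 3.461 * 3 * 2.529 = 420.14 Wh
Step 2: t = E_pack / P = 420.14 / 328.6 = 1.279 hr

1.279 hr


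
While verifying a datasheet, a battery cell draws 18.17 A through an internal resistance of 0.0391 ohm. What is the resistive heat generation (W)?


Q = I^2 * R = 18.17^2 * 0.0391 = 12.91 W

12.91 W


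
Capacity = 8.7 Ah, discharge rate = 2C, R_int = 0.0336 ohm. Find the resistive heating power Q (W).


Step 1: I = C_rate * capacity = 2 * 8.7 = 17.4 A
Step 2: Q = I^2 * R = 17.4^2 * 0.0336 = 302.76 * 0.0336 = 10.17 W

10.17 W


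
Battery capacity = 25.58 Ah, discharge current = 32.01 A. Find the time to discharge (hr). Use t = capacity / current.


Runtime = 25.58 Ah / 32.01 A = 0.7991 hr

0.7991 hr


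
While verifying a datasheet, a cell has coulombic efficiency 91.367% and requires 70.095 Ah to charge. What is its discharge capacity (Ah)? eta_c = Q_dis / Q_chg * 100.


Q_dis = eta/100 * Q_chg = 91.367/100 * 70.095 = 64.04 Ah

64.04 Ah


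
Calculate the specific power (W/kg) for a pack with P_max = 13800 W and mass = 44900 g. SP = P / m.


Convert: m = 44900 g = 44.9 kg
SP = P / m = 13800 / 44.9 = 307.3 W/kg

307.3 W/kg


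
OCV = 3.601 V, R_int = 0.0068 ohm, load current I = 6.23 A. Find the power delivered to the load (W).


Step 1: V_terminal = OCV - I*R = 3.601 - 6.23 * 0.0068 = 3.5586 V
Step 2: P_out = V_terminal * I = 3.5586 * 6.23 = 22.17 W

22.17 W


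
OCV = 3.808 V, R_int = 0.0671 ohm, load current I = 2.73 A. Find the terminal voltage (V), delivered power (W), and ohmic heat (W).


Step 1: V_terminal = OCV - I*R = 3.808 - 2.73 * 0.0671 = 3.6248 V
Step 2: P_out = V_terminal * I = 3.6248 * 2.73 = 9.896 W
Step 3: Q = I^2 * R = 2.73^2 * 0.0671 = 0.5001 W

V=3.6248 V, P=9.896 W, Q=0.5001 W


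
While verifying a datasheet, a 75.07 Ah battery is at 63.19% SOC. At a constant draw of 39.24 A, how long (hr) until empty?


Step 1: remaining = SOC/100 * C_total = 63.19/100 * 75.07 = 47.437 Ah
Step 2: t = remaining / I = 47.437 / 39.24 = 1.209 hr

1.209 hr


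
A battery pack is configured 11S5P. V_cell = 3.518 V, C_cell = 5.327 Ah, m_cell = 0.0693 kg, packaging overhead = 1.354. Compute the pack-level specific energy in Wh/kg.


Step 1: V_pack = 11 * 3.518 = 38.698 V
Step 2: C_pack = 5 * 5.327 = 26.635 Ah
Step 3: E_pack = V_pack * C_pack = 38.698 * 26.635 = 1030.7 Wh
Step 4: m_pack = 11 * 5 * 0.0693 * 1.354 = 5.1608 kg
Step 5: ED = E_pack / m_pack = 1030.7 / 5.1608 = 199.7 Wh/kg

199.7 Wh/kg


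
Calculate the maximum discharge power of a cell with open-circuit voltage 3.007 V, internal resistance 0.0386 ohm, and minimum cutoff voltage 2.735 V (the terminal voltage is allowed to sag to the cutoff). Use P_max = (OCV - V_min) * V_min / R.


P_max = (OCV - V_min) * V_min / R = (3.007 - 2.735) * 2.735 / 0.0386 = 0.272 * 2.735 / 0.0386 = 19.27 W

19.27 W


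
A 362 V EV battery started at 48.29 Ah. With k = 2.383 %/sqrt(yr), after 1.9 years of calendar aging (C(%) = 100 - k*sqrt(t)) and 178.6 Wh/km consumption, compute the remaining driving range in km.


Step 1: capacity retention = 100 - 2.383 * sqrt(1.9) = 100 - 2.383 * 1.3784 = 96.715%
Step 2: C_now = 48.29 * 96.715/100 = 46.704 Ah
Step 3: E_pack = V * C_now = 362 * 46.704 = 16907 Wh
Step 4: range = E_pack / consumption = 16907 / 178.6 = 94.66 km

94.66 km


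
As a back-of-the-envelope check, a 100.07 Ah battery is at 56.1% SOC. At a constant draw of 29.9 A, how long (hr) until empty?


Step 1: remaining = SOC/100 * C_total = 56.1/100 * 100.07 = 56.139 Ah
Step 2: t = remaining / I = 56.139 / 29.9 = 1.878 hr

1.878 hr


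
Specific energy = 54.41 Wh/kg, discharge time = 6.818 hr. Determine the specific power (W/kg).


Specific power = 54.41 Wh/kg / 6.818 hr = 7.980 W/kg

7.980 W/kg


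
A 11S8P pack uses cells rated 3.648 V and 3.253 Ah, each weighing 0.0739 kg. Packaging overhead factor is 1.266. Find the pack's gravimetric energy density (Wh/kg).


Step 1: V_pack = 11 * 3.648 = 40.128 V
Step 2: C_pack = 8 * 3.253 = 26.024 Ah
Step 3: E_pack = V_pack * C_pack = 40.128 * 26.024 = 1044.3 Wh
Step 4: m_pack = 11 * 8 * 0.0739 * 1.266 = 8.2331 kg
Step 5: ED = E_pack / m_pack = 1044.3 / 8.2331 = 126.8 Wh/kg

126.8 Wh/kg


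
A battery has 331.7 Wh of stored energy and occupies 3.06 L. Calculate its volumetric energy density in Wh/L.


ED = E / V = 331.7 / 3.06 = 108.4 Wh/L

108.4 Wh/L


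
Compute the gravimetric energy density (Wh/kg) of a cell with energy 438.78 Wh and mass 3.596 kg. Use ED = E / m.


Specific energy = 438.78 Wh / 3.596 kg = 122.0 Wh/kg

122.0 Wh/kg


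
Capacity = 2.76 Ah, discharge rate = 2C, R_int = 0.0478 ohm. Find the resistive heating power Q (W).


Step 1: I = C_rate * capacity = 2 * 2.76 = 5.52 A
Step 2: Q = I^2 * R = 5.52^2 * 0.0478 = 30.47 * 0.0478 = 1.456 W

1.456 W


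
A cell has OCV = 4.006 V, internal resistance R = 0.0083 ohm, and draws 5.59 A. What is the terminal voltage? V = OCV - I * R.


V = OCV - I*R = 4.006 - 5.59 * 0.0083 = 3.960 V

3.960 V


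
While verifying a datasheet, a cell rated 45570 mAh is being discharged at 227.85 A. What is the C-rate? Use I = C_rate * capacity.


Convert: capacity = 45570 mAh = 45.57 Ah
Rearranging: C_rate = 227.85 / 45.57 = 5C

5C


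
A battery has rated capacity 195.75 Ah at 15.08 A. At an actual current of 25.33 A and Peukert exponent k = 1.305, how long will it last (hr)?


t_rated = C / I_rated = 195.75 / 15.08 = 12.981 hr
(I_rated/I)^k = (0.59534)^1.305 = 0.50824
t = t_rated * (I_rated/I)^k = 12.981 * 0.50824 = 6.597 hr

6.597 hr


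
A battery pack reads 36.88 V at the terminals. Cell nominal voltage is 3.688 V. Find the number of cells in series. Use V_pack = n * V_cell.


n = V_pack / V_cell = 36.88 / 3.688 = 10

10


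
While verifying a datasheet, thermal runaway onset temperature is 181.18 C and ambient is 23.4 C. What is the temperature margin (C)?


margin = T_onset - T_ambient = 181.18 - 23.4 = 157.78 C

157.78 C


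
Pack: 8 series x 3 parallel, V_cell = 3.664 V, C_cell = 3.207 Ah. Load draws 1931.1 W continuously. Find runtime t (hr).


Step 1: E_pack = Ns * V_cell * Np * C_cell = 8 * 3.664 * 3 * 3.207 = 282.01 Wh
Step 2: t = E_pack / P = 282.01 / 1931.1 = 0.1460 hr

0.1460 hr


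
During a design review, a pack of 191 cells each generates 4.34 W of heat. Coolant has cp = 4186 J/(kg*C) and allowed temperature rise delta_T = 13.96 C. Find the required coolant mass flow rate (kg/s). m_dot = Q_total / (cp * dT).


Q_total = 191 * 4.34 = 828.94 W
m_dot = Q_total / (cp * dT) = 828.94 / (4186 * 13.96) = 0.01419 kg/s

0.01419 kg/s


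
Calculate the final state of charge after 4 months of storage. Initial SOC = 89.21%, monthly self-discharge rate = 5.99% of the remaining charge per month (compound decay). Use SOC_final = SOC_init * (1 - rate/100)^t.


Monthly retention factor = 1 - 5.99/100 = 0.9401
Over 4 months: factor^4 = 0.78108
SOC_final = 89.21 * 0.78108 = 69.68%

69.68%


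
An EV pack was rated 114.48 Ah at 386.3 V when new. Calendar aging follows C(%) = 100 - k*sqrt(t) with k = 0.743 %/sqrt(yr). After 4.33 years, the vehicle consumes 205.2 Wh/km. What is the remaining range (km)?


Step 1: capacity retention = 100 - 0.743 * sqrt(4.33) = 100 - 0.743 * 2.0809 = 98.454%
Step 2: C_now = 114.48 * 98.454/100 = 112.71 Ah
Step 3: E_pack = V * C_now = 386.3 * 112.71 = 43540 Wh
Step 4: range = E_pack / consumption = 43540 / 205.2 = 212.2 km

212.2 km


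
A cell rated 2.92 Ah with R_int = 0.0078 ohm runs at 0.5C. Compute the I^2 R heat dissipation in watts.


Step 1: I = C_rate * capacity = 0.5 * 2.92 = 1.46 A
Step 2: Q = I^2 * R = 1.46^2 * 0.0078 = 2.1316 * 0.0078 = 0.01663 W

0.01663 W


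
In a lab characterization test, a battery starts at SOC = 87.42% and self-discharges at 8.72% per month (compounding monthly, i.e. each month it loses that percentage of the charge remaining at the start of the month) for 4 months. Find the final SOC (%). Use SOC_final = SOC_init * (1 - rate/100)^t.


decay = (1 - 8.72/100)^4 = 0.69423
SOC_final = 87.42 * 0.69423 = 60.69%

60.69%


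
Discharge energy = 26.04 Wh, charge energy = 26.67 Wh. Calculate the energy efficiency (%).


eta_e = E_dis / E_chg * 100 = 26.04 / 26.67 * 100 = 97.64%

97.64%


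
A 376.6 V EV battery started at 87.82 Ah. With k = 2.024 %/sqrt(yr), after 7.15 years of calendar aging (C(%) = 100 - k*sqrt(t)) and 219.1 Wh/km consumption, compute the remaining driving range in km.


Step 1: capacity retention = 100 - 2.024 * sqrt(7.15) = 100 - 2.024 * 2.6739 = 94.588%
Step 2: C_now = 87.82 * 94.588/100 = 83.067 Ah
Step 3: E_pack = V * C_now = 376.6 * 83.067 = 31283 Wh
Step 4: range = E_pack / consumption = 31283 / 219.1 = 142.8 km

142.8 km


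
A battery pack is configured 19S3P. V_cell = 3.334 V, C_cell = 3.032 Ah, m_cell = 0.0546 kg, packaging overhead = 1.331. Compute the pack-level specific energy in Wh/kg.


Step 1: V_pack = 19 * 3.334 = 63.346 V
Step 2: C_pack = 3 * 3.032 = 9.096 Ah
Step 3: E_pack = V_pack * C_pack = 63.346 * 9.096 = 576.2 Wh
Step 4: m_pack = 19 * 3 * 0.0546 * 1.331 = 4.1423 kg
Step 5: ED = E_pack / m_pack = 576.2 / 4.1423 = 139.1 Wh/kg

139.1 Wh/kg


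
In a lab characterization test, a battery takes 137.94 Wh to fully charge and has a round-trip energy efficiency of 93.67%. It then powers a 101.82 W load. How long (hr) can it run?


Step 1: E_discharge = eta/100 * E_charge = 93.67/100 * 137.94 = 129.21 Wh
Step 2: t = E_discharge / P = 129.21 / 101.82 = 1.269 hr

1.269 hr


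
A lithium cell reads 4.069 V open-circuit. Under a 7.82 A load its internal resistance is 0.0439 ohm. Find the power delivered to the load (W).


Step 1: V_terminal = OCV - I*R = 4.069 - 7.82 * 0.0439 = 3.7257 V
Step 2: P_out = V_terminal * I = 3.7257 * 7.82 = 29.13 W

29.13 W


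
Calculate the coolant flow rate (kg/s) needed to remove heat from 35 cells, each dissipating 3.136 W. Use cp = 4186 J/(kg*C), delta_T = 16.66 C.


Q_total = 35 * 3.136 = 109.76 W
m_dot = Q_total / (cp * dT) = 109.76 / (4186 * 16.66) = 0.001574 kg/s

0.001574 kg/s


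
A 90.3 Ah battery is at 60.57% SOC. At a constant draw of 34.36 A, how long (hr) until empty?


Step 1: remaining = SOC/100 * C_total = 60.57/100 * 90.3 = 54.695 Ah
Step 2: t = remaining / I = 54.695 / 34.36 = 1.592 hr

1.592 hr


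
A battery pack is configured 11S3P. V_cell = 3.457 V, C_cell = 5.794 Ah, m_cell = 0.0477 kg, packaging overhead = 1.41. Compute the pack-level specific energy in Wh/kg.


Step 1: V_pack = 11 * 3.457 = 38.027 V
Step 2: C_pack = 3 * 5.794 = 17.382 Ah
Step 3: E_pack = V_pack * C_pack = 38.027 * 17.382 = 660.99 Wh
Step 4: m_pack = 11 * 3 * 0.0477 * 1.41 = 2.2195 kg
Step 5: ED = E_pack / m_pack = 660.99 / 2.2195 = 297.8 Wh/kg

297.8 Wh/kg


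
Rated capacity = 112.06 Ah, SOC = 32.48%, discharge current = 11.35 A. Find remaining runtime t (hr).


Step 1: remaining = SOC/100 * C_total = 32.48/100 * 112.06 = 36.397 Ah
Step 2: t = remaining / I = 36.397 / 11.35 = 3.207 hr

3.207 hr


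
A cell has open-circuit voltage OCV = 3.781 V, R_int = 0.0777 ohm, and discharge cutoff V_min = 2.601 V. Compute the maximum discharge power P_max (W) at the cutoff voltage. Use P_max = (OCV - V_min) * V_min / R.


P_max = (OCV - V_min) * V_min / R = (3.781 - 2.601) * 2.601 / 0.0777 = 1.18 * 2.601 / 0.0777 = 39.50 W

39.50 W


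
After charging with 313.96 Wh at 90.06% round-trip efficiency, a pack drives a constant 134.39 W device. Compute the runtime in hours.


Step 1: E_discharge = eta/100 * E_charge = 90.06/100 * 313.96 = 282.75 Wh
Step 2: t = E_discharge / P = 282.75 / 134.39 = 2.104 hr

2.104 hr


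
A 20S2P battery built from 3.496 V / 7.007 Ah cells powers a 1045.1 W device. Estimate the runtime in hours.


Step 1: E_pack = Ns * V_cell * Np * C_cell = 20 * 3.496 * 2 * 7.007 = 979.86 Wh
Step 2: t = E_pack / P = 979.86 / 1045.1 = 0.9376 hr

0.9376 hr


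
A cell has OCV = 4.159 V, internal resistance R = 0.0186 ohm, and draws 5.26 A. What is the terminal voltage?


V = OCV - I*R = 4.159 - 5.26 * 0.0186 = 4.061 V

4.061 V


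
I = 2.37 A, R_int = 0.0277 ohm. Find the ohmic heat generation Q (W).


I^2 = 5.6169
Q = 5.6169 * 0.0277 = 0.1556 W

0.1556 W


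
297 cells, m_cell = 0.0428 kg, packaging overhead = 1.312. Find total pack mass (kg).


m_pack = n * m_cell * overhead = 297 * 0.0428 * 1.312 = 16.68 kg

16.68 kg


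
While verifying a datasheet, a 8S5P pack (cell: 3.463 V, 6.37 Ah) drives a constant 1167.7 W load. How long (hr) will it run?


Step 1: E_pack = Ns * V_cell * Np * C_cell = 8 * 3.463 * 5 * 6.37 = 882.37 Wh
Step 2: t = E_pack / P = 882.37 / 1167.7 = 0.7556 hr

0.7556 hr


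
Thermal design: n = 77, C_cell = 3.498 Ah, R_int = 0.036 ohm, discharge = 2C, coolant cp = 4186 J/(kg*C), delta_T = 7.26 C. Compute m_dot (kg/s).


Step 1: I = 2 * 3.498 = 6.996 A
Step 2: Q_cell = I^2 * R = 6.996^2 * 0.036 = 1.762 W
Step 3: Q_total = 77 * 1.762 = 135.67 W
Step 4: m_dot = Q_total / (cp * dT) = 135.67 / (4186 * 7.26) = 0.004464 kg/s

0.004464 kg/s


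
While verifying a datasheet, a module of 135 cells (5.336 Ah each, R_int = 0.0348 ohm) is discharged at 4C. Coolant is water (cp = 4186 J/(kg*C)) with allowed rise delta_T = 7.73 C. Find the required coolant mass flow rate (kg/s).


Step 1: I = 4 * 5.336 = 21.344 A
Step 2: Q_cell = I^2 * R = 21.344^2 * 0.0348 = 15.854 W
Step 3: Q_total = 135 * 15.854 = 2140.3 W
Step 4: m_dot = Q_total / (cp * dT) = 2140.3 / (4186 * 7.73) = 0.06614 kg/s

0.06614 kg/s


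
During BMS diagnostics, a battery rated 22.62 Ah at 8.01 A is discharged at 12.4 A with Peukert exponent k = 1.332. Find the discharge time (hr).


Step 1: t_rated = C / I_rated = 22.62 / 8.01 = 2.824 hr
Step 2: ratio = 8.01 / 12.4 = 0.64597
Step 3: ratio^k = 0.64597^1.332 = 0.55873
Step 4: t = t_rated * ratio^k = 2.824 * 0.55873 = 1.578 hr

1.578 hr


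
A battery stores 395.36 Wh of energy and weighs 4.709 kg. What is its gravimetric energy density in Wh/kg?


ED = E / m = 395.36 / 4.709 = 83.96 Wh/kg

83.96 Wh/kg


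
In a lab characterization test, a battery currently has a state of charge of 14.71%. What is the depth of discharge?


DOD = 100 - SOC = 100 - 14.71 = 85.29%

85.29%


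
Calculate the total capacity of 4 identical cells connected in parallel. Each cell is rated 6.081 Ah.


C_total = 4 * 6.081 = 24.324 Ah

24.324 Ah


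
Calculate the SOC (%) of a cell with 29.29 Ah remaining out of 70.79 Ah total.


SOC% = 29.29 / 70.79 * 100 = 41.38%

41.38%


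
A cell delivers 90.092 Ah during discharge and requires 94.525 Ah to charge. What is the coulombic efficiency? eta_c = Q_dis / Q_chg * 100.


Coulombic efficiency = 90.092/94.525 * 100% = 95.31%

95.31%


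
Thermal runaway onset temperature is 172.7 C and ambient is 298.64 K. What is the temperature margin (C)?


Convert: T_ambient = 298.64 K = 25.49 C
margin = 172.7 - 25.49 = 147.21 C

147.21 C


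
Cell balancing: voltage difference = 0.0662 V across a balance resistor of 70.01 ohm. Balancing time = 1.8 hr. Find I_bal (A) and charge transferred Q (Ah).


I_bal = dV / R = 0.0662 / 70.01 = 9.4558e-04 A
Q = I_bal * t = 9.4558e-04 * 1.8 = 0.001702 Ah

I=9.4558e-04 A, Q=0.001702 Ah


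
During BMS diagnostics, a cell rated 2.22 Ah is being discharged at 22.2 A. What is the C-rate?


C_rate = I / capacity = 22.2 / 2.22 = 10C

10C


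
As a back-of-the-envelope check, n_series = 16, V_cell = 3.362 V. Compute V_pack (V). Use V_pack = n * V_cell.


With 16 cells in series at 3.362 V each, V_pack = 53.792 V

53.792 V


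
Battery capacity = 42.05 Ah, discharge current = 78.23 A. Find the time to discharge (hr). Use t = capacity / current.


Runtime = 42.05 Ah / 78.23 A = 0.5375 hr

0.5375 hr
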